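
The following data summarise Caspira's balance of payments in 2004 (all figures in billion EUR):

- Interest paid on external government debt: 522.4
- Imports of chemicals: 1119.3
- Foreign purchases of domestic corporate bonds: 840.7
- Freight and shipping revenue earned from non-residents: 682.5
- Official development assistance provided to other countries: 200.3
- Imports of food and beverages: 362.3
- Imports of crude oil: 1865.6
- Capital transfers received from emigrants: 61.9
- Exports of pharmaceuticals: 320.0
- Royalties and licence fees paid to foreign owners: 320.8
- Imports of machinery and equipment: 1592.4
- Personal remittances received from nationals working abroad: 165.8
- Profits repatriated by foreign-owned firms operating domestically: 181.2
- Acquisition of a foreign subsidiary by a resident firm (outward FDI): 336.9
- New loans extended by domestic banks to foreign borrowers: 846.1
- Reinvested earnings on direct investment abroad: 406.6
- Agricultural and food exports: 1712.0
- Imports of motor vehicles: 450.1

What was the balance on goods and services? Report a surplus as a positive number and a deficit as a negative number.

Goods: -1865.6 - 362.3 + 320.0 - 450.1 - 1119.3 - 1592.4 + 1712.0 = -3357.7
Services: -320.8 + 682.5 = 361.7
Trade balance = -3357.7 + 361.7 = -2996.0
(Excluded from the trade balance — primary income: interest paid on external government debt 522.4, profits repatriated by foreign-owned firms operating domestically 181.2, reinvested earnings on direct investment abroad 406.6; financial account: foreign purchases of domestic corporate bonds 840.7, acquisition of a foreign subsidiary by a resident firm (outward FDI) 336.9, new loans extended by domestic banks to foreign borrowers 846.1; secondary income: official development assistance provided to other countries 200.3, personal remittances received from nationals working abroad 165.8; capital account: capital transfers received from emigrants 61.9.)

-2996.0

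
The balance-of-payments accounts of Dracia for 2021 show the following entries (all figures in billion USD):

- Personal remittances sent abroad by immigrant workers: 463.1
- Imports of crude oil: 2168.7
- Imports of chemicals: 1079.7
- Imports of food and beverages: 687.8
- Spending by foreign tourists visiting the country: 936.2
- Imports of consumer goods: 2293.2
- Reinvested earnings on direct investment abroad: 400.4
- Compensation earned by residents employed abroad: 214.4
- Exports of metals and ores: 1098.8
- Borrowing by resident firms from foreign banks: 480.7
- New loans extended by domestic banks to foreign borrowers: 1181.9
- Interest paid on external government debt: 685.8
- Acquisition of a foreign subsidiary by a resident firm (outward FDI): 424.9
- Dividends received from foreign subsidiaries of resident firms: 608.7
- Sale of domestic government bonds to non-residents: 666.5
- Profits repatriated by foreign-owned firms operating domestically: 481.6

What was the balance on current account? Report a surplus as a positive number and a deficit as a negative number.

Goods: 1098.8 - 2168.7 - 687.8 - 1079.7 - 2293.2 = -5130.6
Services: 936.2
Primary income: 608.7 + 214.4 + 400.4 - 481.6 - 685.8 = 56.1
Secondary income: -463.1
Current account = (-5130.6) + 936.2 + 56.1 + (-463.1) = -4601.4
(Excluded from the current account — financial account: borrowing by resident firms from foreign banks 480.7, new loans extended by domestic banks to foreign borrowers 1181.9, acquisition of a foreign subsidiary by a resident firm (outward FDI) 424.9, sale of domestic government bonds to non-residents 666.5.)

-4601.4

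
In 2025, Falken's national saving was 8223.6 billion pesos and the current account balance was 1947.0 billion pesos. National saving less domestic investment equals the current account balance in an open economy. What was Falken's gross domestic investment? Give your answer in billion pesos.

I = S - CA = 8223.6 - 1947.0 = 6276.6

6276.6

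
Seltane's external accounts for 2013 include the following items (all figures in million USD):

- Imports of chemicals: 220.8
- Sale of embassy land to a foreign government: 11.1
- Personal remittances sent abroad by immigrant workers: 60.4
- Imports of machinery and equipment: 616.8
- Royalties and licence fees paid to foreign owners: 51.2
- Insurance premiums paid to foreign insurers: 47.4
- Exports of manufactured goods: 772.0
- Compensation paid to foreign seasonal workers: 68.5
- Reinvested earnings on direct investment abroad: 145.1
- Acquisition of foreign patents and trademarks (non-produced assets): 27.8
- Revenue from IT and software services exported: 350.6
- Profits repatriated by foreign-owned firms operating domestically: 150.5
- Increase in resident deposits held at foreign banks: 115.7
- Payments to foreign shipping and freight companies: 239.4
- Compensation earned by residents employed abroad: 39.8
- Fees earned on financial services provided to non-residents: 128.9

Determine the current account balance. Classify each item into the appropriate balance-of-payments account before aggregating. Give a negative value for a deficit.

Goods: 772.0 - 616.8 - 220.8 = -65.6
Services: -47.4 + 128.9 - 239.4 + 350.6 - 51.2 = 141.5
Primary income: -68.5 + 39.8 + 145.1 - 150.5 = -34.1
Secondary income: -60.4
Current account = (-65.6) + 141.5 + (-34.1) + (-60.4) = -18.6
(Excluded from the current account — capital account: sale of embassy land to a foreign government 11.1, acquisition of foreign patents and trademarks (non-produced assets) 27.8; financial account: increase in resident deposits held at foreign banks 115.7.)

-18.6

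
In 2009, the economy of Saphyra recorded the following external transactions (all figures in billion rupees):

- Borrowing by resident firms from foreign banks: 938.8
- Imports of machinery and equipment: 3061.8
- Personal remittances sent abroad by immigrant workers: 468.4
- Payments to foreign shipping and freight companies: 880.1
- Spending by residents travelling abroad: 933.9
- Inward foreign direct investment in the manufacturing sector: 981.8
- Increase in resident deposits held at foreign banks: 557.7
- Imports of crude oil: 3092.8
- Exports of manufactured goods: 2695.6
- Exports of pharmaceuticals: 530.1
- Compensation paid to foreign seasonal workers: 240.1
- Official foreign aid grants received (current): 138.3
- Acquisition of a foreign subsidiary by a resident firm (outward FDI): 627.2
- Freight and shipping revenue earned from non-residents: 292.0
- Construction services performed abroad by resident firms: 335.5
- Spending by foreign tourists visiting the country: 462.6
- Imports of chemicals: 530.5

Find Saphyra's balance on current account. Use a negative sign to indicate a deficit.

Goods: -3061.8 + 530.1 - 530.5 - 3092.8 + 2695.6 = -3459.4
Services: 292.0 - 933.9 + 335.5 - 880.1 + 462.6 = -723.9
Primary income: -240.1
Secondary income: -468.4 + 138.3 = -330.1
Current account = (-3459.4) + (-723.9) + (-240.1) + (-330.1) = -4753.5
(Excluded from the current account — financial account: borrowing by resident firms from foreign banks 938.8, inward foreign direct investment in the manufacturing sector 981.8, increase in resident deposits held at foreign banks 557.7, acquisition of a foreign subsidiary by a resident firm (outward FDI) 627.2.)

-4753.5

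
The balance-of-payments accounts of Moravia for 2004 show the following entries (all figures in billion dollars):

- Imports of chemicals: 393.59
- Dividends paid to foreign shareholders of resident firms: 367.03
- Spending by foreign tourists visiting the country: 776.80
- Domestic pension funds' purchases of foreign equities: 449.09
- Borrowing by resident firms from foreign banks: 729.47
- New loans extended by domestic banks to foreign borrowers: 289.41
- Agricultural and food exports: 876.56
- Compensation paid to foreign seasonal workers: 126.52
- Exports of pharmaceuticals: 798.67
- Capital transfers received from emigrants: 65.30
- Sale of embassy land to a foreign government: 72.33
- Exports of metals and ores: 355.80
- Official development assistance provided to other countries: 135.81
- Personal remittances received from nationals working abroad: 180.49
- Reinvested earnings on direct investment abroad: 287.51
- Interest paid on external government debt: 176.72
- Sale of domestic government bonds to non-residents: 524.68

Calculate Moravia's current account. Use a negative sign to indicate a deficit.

2076.16

Goods: 355.80 + 798.67 - 393.59 + 876.56 = 1637.44
Services: 776.80
Primary income: -176.72 - 367.03 + 287.51 - 126.52 = -382.76
Secondary income: -135.81 + 180.49 = 44.68
Current account = 1637.44 + 776.80 + (-382.76) + 44.68 = 2076.16
(Excluded from the current account — financial account: domestic pension funds' purchases of foreign equities 449.09, borrowing by resident firms from foreign banks 729.47, new loans extended by domestic banks to foreign borrowers 289.41, sale of domestic government bonds to non-residents 524.68; capital account: capital transfers received from emigrants 65.30, sale of embassy land to a foreign government 72.33.)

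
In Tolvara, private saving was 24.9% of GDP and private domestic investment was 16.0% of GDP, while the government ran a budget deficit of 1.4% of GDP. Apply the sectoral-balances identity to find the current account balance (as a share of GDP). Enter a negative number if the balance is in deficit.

7.5

By the sectoral-balances identity, CA = (S_private - I) + (T - G).
Private balance = 24.9 - 16.0 = 8.9
Government balance (T - G) = -1.4
CA = 8.9 + (-1.4) = 7.5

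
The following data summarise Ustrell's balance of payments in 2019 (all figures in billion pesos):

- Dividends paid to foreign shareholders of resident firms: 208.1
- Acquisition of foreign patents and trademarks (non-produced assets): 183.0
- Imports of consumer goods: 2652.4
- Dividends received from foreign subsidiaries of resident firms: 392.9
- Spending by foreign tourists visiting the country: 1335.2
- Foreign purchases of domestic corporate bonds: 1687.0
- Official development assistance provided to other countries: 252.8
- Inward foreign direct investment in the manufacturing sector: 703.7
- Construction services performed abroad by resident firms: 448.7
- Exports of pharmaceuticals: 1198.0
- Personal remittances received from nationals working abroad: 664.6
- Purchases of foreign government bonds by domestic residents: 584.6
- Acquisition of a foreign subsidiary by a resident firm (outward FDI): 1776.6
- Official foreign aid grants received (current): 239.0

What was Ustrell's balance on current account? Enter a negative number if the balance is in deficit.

1165.1

Goods: 1198.0 - 2652.4 = -1454.4
Services: 1335.2 + 448.7 = 1783.9
Primary income: -208.1 + 392.9 = 184.8
Secondary income: 664.6 - 252.8 + 239.0 = 650.8
Current account = (-1454.4) + 1783.9 + 184.8 + 650.8 = 1165.1
(Excluded from the current account — capital account: acquisition of foreign patents and trademarks (non-produced assets) 183.0; financial account: foreign purchases of domestic corporate bonds 1687.0, inward foreign direct investment in the manufacturing sector 703.7, purchases of foreign government bonds by domestic residents 584.6, acquisition of a foreign subsidiary by a resident firm (outward FDI) 1776.6.)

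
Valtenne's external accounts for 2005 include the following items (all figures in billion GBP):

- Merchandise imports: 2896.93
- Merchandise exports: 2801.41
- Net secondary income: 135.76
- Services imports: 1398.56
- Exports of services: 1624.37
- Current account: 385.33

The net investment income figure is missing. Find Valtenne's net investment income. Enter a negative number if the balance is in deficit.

Current account = goods balance + services balance + net primary income + net secondary income
Sum of the known components = 266.05
Net investment income = CA - (known components) = 385.33 - 266.05 = 119.28

119.28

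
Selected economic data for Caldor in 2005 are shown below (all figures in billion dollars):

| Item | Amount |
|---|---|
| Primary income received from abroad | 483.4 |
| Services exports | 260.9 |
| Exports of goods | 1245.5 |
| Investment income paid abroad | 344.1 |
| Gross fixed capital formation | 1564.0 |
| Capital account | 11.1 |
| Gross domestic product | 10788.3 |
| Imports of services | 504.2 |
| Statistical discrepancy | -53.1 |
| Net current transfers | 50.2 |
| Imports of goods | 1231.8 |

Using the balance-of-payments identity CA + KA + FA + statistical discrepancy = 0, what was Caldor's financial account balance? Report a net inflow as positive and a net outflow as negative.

82.1

Goods balance = 1245.5 - 1231.8 = 13.7
Services balance = 260.9 - 504.2 = -243.3
Trade balance (goods + services) = 13.7 + (-243.3) = -229.6
Net primary income = 483.4 - 344.1 = 139.3
Net secondary income = 50.2
Current account = -229.6 + 139.3 + 50.2 = -40.1
Financial account = -(-40.1 + 11.1 + (-53.1)) = 82.1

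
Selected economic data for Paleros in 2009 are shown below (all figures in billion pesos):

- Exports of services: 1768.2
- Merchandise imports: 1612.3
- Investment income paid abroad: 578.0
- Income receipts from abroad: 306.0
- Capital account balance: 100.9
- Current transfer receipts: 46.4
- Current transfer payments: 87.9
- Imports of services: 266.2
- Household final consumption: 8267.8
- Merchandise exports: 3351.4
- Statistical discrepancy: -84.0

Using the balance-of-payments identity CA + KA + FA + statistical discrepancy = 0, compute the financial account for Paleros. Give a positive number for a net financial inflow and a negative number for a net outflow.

-2944.5

Goods balance = 3351.4 - 1612.3 = 1739.1
Services balance = 1768.2 - 266.2 = 1502.0
Trade balance (goods + services) = 1739.1 + 1502.0 = 3241.1
Net primary income = 306.0 - 578.0 = -272.0
Net secondary income = 46.4 - 87.9 = -41.5
Current account = 3241.1 + (-272.0) + (-41.5) = 2927.6
Financial account = -(2927.6 + 100.9 + (-84.0)) = -2944.5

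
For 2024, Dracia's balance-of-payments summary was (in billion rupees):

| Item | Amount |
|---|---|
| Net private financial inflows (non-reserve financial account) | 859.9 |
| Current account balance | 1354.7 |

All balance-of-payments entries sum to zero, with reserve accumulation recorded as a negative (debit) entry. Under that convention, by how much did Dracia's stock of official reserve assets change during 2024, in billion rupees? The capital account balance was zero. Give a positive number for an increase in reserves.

Official reserve transactions balance = -(1354.7 + 859.9) = -2214.6
An accumulation of reserves is recorded as a debit (negative entry), so the change in the stock of reserves is the negative of that balance.
Change in official reserves = -(-2214.6) = 2214.6

2214.6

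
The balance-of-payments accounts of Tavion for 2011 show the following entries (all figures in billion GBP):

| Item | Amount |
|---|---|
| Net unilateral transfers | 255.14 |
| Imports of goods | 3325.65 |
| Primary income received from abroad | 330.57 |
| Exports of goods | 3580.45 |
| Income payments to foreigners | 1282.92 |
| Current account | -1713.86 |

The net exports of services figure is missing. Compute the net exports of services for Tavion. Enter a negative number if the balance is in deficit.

Current account = goods balance + services balance + net primary income + net secondary income
Sum of the known components = -442.41
Net exports of services = CA - (known components) = -1713.86 - (-442.41) = -1271.45

-1271.45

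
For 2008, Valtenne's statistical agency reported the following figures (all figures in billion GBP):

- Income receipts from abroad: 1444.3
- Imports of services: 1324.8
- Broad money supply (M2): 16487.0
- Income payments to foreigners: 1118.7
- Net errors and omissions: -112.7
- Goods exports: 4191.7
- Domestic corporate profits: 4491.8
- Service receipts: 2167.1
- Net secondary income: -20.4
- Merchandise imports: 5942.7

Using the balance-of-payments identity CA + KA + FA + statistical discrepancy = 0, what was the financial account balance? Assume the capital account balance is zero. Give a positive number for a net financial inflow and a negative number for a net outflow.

Goods balance = 4191.7 - 5942.7 = -1751.0
Services balance = 2167.1 - 1324.8 = 842.3
Trade balance (goods + services) = -1751.0 + 842.3 = -908.7
Net primary income = 1444.3 - 1118.7 = 325.6
Net secondary income = -20.4
Current account = -908.7 + 325.6 + (-20.4) = -603.5
Financial account = -(-603.5 + (-112.7)) = 716.2

716.2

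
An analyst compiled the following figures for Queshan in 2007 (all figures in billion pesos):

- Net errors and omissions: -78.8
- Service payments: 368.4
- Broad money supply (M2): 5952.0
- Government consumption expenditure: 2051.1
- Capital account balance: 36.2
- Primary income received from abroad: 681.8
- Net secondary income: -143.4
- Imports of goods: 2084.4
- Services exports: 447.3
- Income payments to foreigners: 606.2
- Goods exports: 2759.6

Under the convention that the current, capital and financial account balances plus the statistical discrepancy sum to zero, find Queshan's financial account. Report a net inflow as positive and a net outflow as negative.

-643.7

Goods balance = 2759.6 - 2084.4 = 675.2
Services balance = 447.3 - 368.4 = 78.9
Trade balance (goods + services) = 675.2 + 78.9 = 754.1
Net primary income = 681.8 - 606.2 = 75.6
Net secondary income = -143.4
Current account = 754.1 + 75.6 + (-143.4) = 686.3
Financial account = -(686.3 + 36.2 + (-78.8)) = -643.7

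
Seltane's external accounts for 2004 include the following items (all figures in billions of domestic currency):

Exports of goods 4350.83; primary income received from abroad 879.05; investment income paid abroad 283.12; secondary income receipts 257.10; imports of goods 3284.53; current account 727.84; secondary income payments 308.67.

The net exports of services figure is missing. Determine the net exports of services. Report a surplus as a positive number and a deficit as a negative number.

Current account = goods balance + services balance + net primary income + net secondary income
Sum of the known components = 1610.66
Net exports of services = CA - (known components) = 727.84 - 1610.66 = -882.82

-882.82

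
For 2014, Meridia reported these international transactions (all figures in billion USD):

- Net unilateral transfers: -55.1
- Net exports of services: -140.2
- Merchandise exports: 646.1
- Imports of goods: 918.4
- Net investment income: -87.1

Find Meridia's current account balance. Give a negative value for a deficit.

-554.7

Goods balance = 646.1 - 918.4 = -272.3
Services balance = -140.2
Trade balance (goods + services) = -272.3 + (-140.2) = -412.5
Net primary income = -87.1
Net secondary income = -55.1
Current account = -412.5 + (-87.1) + (-55.1) = -554.7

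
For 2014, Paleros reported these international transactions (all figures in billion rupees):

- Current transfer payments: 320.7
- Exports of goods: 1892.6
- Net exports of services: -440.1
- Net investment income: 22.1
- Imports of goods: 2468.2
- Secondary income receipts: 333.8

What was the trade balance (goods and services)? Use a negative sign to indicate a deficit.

-1015.7

Goods balance = 1892.6 - 2468.2 = -575.6
Services balance = -440.1
Trade balance (goods + services) = -575.6 + (-440.1) = -1015.7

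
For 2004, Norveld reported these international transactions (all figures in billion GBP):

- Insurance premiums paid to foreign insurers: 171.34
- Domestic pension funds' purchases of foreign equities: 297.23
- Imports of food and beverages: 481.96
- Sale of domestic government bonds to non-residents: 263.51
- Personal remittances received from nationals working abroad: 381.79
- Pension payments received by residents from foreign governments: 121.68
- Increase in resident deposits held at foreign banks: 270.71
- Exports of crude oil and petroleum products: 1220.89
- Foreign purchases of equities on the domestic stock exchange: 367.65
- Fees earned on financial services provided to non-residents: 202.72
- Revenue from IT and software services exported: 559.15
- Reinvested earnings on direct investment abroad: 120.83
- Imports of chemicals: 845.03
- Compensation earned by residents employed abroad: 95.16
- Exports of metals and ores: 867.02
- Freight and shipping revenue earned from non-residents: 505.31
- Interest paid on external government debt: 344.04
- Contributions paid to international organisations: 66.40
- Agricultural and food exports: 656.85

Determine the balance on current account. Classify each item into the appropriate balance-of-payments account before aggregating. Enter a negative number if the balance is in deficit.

2822.63

Goods: 867.02 + 656.85 - 481.96 - 845.03 + 1220.89 = 1417.77
Services: 505.31 + 202.72 + 559.15 - 171.34 = 1095.84
Primary income: -344.04 + 95.16 + 120.83 = -128.05
Secondary income: 381.79 - 66.40 + 121.68 = 437.07
Current account = 1417.77 + 1095.84 + (-128.05) + 437.07 = 2822.63
(Excluded from the current account — financial account: domestic pension funds' purchases of foreign equities 297.23, sale of domestic government bonds to non-residents 263.51, increase in resident deposits held at foreign banks 270.71, foreign purchases of equities on the domestic stock exchange 367.65.)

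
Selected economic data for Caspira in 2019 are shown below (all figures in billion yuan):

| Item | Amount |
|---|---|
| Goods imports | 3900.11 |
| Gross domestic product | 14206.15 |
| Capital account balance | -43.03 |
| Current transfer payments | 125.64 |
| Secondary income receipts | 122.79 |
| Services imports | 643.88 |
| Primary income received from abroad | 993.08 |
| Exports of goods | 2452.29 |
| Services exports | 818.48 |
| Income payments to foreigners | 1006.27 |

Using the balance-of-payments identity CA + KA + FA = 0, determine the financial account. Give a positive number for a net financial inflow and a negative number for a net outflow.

1332.29

Goods balance = 2452.29 - 3900.11 = -1447.82
Services balance = 818.48 - 643.88 = 174.60
Trade balance (goods + services) = -1447.82 + 174.60 = -1273.22
Net primary income = 993.08 - 1006.27 = -13.19
Net secondary income = 122.79 - 125.64 = -2.85
Current account = -1273.22 + (-13.19) + (-2.85) = -1289.26
Financial account = -(-1289.26 + (-43.03)) = 1332.29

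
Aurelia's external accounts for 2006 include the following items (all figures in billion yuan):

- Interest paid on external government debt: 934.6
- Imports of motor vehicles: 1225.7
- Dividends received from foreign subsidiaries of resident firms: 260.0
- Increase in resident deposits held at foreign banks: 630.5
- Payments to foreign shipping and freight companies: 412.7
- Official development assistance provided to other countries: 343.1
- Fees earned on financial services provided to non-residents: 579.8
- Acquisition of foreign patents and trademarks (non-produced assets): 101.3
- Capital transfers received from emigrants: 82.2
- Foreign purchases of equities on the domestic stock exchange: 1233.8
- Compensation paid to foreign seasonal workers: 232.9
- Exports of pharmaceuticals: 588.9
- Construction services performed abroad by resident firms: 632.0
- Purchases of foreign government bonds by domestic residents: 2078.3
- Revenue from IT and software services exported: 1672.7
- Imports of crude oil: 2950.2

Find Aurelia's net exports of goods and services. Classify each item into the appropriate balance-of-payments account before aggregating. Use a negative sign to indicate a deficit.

Goods: 588.9 - 1225.7 - 2950.2 = -3587.0
Services: -412.7 + 579.8 + 1672.7 + 632.0 = 2471.8
Trade balance = -3587.0 + 2471.8 = -1115.2
(Excluded from the trade balance — primary income: interest paid on external government debt 934.6, dividends received from foreign subsidiaries of resident firms 260.0, compensation paid to foreign seasonal workers 232.9; financial account: increase in resident deposits held at foreign banks 630.5, foreign purchases of equities on the domestic stock exchange 1233.8, purchases of foreign government bonds by domestic residents 2078.3; secondary income: official development assistance provided to other countries 343.1; capital account: acquisition of foreign patents and trademarks (non-produced assets) 101.3, capital transfers received from emigrants 82.2.)

-1115.2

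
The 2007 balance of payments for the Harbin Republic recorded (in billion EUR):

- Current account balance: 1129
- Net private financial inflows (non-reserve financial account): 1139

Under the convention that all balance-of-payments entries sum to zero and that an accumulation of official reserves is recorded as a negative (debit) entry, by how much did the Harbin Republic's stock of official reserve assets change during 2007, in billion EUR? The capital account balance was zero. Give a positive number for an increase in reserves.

2268

Official reserve transactions balance = -(1129 + 1139) = -2268
An accumulation of reserves is recorded as a debit (negative entry), so the change in the stock of reserves is the negative of that balance.
Change in official reserves = -(-2268) = 2268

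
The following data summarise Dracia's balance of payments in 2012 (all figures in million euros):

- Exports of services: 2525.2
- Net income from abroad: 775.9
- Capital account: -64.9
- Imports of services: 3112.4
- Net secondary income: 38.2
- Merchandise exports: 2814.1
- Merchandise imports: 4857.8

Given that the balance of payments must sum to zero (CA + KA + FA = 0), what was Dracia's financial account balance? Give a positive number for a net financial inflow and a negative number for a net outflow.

1881.7

Goods balance = 2814.1 - 4857.8 = -2043.7
Services balance = 2525.2 - 3112.4 = -587.2
Trade balance (goods + services) = -2043.7 + (-587.2) = -2630.9
Net primary income = 775.9
Net secondary income = 38.2
Current account = -2630.9 + 775.9 + 38.2 = -1816.8
Financial account = -(-1816.8 + (-64.9)) = 1881.7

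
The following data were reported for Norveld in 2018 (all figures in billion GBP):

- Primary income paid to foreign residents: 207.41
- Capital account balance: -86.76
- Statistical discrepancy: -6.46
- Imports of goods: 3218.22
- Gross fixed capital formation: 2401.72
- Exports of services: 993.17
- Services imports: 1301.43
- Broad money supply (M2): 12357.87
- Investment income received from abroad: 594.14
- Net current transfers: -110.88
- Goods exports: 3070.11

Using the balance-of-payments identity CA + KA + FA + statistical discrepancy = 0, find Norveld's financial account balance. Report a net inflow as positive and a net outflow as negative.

Goods balance = 3070.11 - 3218.22 = -148.11
Services balance = 993.17 - 1301.43 = -308.26
Trade balance (goods + services) = -148.11 + (-308.26) = -456.37
Net primary income = 594.14 - 207.41 = 386.73
Net secondary income = -110.88
Current account = -456.37 + 386.73 + (-110.88) = -180.52
Financial account = -(-180.52 + (-86.76) + (-6.46)) = 273.74

273.74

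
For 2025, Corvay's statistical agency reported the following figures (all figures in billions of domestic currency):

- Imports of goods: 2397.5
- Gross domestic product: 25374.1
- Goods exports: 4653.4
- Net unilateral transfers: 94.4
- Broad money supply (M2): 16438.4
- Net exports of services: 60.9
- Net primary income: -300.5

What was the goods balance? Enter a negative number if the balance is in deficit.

Goods balance = 4653.4 - 2397.5 = 2255.9

2255.9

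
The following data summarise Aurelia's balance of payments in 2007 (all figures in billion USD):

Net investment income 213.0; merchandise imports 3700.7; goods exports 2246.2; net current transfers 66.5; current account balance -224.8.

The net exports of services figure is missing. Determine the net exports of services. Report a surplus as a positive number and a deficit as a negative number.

950.2

Current account = goods balance + services balance + net primary income + net secondary income
Sum of the known components = -1175.0
Net exports of services = CA - (known components) = -224.8 - (-1175.0) = 950.2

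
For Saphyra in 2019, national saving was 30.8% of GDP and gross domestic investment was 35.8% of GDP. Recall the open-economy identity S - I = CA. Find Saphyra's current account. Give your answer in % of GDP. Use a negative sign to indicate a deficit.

S - I = CA (net lending to the rest of the world).
CA = S - I = 30.8 - 35.8 = -5.0

-5.0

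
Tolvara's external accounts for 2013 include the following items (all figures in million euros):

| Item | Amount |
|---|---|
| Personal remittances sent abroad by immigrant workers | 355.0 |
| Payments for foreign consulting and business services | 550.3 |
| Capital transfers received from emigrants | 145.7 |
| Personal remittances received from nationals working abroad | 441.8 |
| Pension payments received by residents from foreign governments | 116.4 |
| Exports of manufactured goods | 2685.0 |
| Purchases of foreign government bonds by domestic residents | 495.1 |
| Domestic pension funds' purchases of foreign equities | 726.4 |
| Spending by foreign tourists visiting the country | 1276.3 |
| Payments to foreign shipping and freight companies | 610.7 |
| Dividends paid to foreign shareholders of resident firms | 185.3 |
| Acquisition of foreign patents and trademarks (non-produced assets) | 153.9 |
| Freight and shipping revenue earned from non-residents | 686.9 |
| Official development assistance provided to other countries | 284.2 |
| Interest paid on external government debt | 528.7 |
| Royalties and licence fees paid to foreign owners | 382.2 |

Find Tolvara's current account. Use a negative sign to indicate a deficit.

Goods: 2685.0
Services: 1276.3 + 686.9 - 610.7 - 382.2 - 550.3 = 420.0
Primary income: -185.3 - 528.7 = -714.0
Secondary income: -284.2 + 116.4 - 355.0 + 441.8 = -81.0
Current account = 2685.0 + 420.0 + (-714.0) + (-81.0) = 2310.0
(Excluded from the current account — capital account: capital transfers received from emigrants 145.7, acquisition of foreign patents and trademarks (non-produced assets) 153.9; financial account: purchases of foreign government bonds by domestic residents 495.1, domestic pension funds' purchases of foreign equities 726.4.)

2310.0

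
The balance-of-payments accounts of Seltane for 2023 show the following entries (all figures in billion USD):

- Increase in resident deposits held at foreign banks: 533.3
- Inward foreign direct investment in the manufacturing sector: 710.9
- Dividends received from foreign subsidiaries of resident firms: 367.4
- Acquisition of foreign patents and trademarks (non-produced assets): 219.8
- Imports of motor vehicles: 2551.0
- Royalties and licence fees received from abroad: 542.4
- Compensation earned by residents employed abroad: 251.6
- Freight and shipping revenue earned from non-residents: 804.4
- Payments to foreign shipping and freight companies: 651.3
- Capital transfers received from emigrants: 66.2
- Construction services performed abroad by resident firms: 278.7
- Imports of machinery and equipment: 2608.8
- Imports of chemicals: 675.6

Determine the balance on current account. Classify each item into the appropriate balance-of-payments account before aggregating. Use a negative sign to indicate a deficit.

Goods: -2608.8 - 675.6 - 2551.0 = -5835.4
Services: 542.4 + 804.4 - 651.3 + 278.7 = 974.2
Primary income: 251.6 + 367.4 = 619.0
Current account = (-5835.4) + 974.2 + 619.0 = -4242.2
(Excluded from the current account — financial account: increase in resident deposits held at foreign banks 533.3, inward foreign direct investment in the manufacturing sector 710.9; capital account: acquisition of foreign patents and trademarks (non-produced assets) 219.8, capital transfers received from emigrants 66.2.)

-4242.2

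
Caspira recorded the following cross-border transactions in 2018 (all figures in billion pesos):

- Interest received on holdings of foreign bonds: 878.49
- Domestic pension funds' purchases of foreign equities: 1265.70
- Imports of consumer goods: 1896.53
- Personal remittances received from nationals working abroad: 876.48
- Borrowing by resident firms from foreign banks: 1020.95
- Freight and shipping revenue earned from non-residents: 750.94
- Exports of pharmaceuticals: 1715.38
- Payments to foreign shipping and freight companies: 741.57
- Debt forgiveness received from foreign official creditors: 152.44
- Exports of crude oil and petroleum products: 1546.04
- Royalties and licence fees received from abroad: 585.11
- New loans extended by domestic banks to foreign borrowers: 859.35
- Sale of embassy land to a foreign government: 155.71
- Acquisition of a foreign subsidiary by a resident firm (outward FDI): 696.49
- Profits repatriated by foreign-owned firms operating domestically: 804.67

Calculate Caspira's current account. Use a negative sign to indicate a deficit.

Goods: 1546.04 + 1715.38 - 1896.53 = 1364.89
Services: 585.11 + 750.94 - 741.57 = 594.48
Primary income: 878.49 - 804.67 = 73.82
Secondary income: 876.48
Current account = 1364.89 + 594.48 + 73.82 + 876.48 = 2909.67
(Excluded from the current account — financial account: domestic pension funds' purchases of foreign equities 1265.70, borrowing by resident firms from foreign banks 1020.95, new loans extended by domestic banks to foreign borrowers 859.35, acquisition of a foreign subsidiary by a resident firm (outward FDI) 696.49; capital account: debt forgiveness received from foreign official creditors 152.44, sale of embassy land to a foreign government 155.71.)

2909.67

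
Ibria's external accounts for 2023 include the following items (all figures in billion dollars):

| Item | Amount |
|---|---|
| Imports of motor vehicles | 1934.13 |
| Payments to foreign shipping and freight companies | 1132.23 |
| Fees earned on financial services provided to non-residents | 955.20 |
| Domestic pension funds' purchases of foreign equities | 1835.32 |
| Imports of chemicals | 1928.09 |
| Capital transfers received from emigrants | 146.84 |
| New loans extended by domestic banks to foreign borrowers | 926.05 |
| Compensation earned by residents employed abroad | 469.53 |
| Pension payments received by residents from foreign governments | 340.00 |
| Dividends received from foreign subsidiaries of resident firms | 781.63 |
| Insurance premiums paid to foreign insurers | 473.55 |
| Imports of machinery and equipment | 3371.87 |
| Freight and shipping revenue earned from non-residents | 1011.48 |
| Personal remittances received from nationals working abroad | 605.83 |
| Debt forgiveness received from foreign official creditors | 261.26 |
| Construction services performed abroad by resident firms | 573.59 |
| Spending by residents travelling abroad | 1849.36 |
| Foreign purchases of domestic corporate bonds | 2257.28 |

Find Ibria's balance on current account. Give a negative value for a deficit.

Goods: -1934.13 - 1928.09 - 3371.87 = -7234.09
Services: -1132.23 + 573.59 - 1849.36 + 955.20 - 473.55 + 1011.48 = -914.87
Primary income: 781.63 + 469.53 = 1251.16
Secondary income: 340.00 + 605.83 = 945.83
Current account = (-7234.09) + (-914.87) + 1251.16 + 945.83 = -5951.97
(Excluded from the current account — financial account: domestic pension funds' purchases of foreign equities 1835.32, new loans extended by domestic banks to foreign borrowers 926.05, foreign purchases of domestic corporate bonds 2257.28; capital account: capital transfers received from emigrants 146.84, debt forgiveness received from foreign official creditors 261.26.)

-5951.97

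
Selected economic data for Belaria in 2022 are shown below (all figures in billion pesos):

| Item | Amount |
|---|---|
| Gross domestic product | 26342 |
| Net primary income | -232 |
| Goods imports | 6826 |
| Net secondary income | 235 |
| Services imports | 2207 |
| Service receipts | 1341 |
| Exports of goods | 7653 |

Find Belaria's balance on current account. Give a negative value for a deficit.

-36

Goods balance = 7653 - 6826 = 827
Services balance = 1341 - 2207 = -866
Trade balance (goods + services) = 827 + (-866) = -39
Net primary income = -232
Net secondary income = 235
Current account = -39 + (-232) + 235 = -36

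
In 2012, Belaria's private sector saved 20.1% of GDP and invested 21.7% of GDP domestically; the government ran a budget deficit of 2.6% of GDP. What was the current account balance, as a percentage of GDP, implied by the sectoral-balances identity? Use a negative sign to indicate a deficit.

-4.2

By the sectoral-balances identity, CA = (S_private - I) + (T - G).
Private balance = 20.1 - 21.7 = -1.6
Government balance (T - G) = -2.6
CA = -1.6 + (-2.6) = -4.2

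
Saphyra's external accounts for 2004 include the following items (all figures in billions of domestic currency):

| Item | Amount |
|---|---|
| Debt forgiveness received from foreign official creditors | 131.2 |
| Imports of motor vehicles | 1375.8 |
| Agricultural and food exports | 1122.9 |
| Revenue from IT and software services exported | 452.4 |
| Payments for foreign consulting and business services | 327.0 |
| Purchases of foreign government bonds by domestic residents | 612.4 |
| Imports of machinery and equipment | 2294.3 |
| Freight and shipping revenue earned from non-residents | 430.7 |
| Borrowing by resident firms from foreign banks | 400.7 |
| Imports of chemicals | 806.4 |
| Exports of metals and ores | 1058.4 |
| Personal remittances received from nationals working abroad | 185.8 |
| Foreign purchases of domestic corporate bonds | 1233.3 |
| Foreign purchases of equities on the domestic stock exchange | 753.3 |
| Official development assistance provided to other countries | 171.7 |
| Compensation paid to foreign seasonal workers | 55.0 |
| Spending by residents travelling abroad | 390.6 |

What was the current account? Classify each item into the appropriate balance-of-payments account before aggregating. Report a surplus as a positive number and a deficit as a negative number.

Goods: -806.4 + 1122.9 + 1058.4 - 1375.8 - 2294.3 = -2295.2
Services: 452.4 + 430.7 - 390.6 - 327.0 = 165.5
Primary income: -55.0
Secondary income: 185.8 - 171.7 = 14.1
Current account = (-2295.2) + 165.5 + (-55.0) + 14.1 = -2170.6
(Excluded from the current account — capital account: debt forgiveness received from foreign official creditors 131.2; financial account: purchases of foreign government bonds by domestic residents 612.4, borrowing by resident firms from foreign banks 400.7, foreign purchases of domestic corporate bonds 1233.3, foreign purchases of equities on the domestic stock exchange 753.3.)

-2170.6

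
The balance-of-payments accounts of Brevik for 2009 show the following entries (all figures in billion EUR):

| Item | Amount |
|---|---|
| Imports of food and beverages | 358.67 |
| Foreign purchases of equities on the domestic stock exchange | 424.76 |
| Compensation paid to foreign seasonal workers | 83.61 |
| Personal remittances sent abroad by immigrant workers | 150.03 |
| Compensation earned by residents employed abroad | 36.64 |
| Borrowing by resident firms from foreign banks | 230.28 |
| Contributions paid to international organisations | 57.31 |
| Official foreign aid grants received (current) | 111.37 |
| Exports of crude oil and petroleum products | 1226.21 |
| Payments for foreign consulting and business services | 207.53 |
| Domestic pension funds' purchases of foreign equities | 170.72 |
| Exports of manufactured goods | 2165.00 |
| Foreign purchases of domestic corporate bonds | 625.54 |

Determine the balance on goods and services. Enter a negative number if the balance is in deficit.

Goods: 2165.00 - 358.67 + 1226.21 = 3032.54
Services: -207.53
Trade balance = 3032.54 + (-207.53) = 2825.01
(Excluded from the trade balance — financial account: foreign purchases of equities on the domestic stock exchange 424.76, borrowing by resident firms from foreign banks 230.28, domestic pension funds' purchases of foreign equities 170.72, foreign purchases of domestic corporate bonds 625.54; primary income: compensation paid to foreign seasonal workers 83.61, compensation earned by residents employed abroad 36.64; secondary income: personal remittances sent abroad by immigrant workers 150.03, contributions paid to international organisations 57.31, official foreign aid grants received (current) 111.37.)

2825.01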